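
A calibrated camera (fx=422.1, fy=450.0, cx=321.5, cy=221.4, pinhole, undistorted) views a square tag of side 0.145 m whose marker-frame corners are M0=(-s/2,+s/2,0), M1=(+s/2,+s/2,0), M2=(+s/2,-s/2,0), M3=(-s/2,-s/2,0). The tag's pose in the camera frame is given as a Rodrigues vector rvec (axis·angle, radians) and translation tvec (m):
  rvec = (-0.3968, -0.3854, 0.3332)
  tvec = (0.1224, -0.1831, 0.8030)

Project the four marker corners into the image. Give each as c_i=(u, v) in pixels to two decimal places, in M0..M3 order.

Intrinsics K: fx=422.1, fy=450.0, cx=321.5, cy=221.4
Marker side s = 0.145 m; corners in marker frame (Z=0):
  M0 = (-0.0725, +0.0725, 0)
  M1 = (+0.0725, +0.0725, 0)
  M2 = (+0.0725, -0.0725, 0)
  M3 = (-0.0725, -0.0725, 0)
rvec = (-0.3968, -0.3854, 0.3332), |rvec| = θ = 0.64576 rad = 36.999°
Rodrigues: sinθ=0.60181, 1−cosθ=0.20136; R = I + sinθ·[k]× + (1−cosθ)·[k]×²:
    [+0.87467 -0.23668 -0.42301]
    [+0.38436 +0.87036 +0.30778]
    [+0.29533 -0.43180 +0.85225]
t = (0.1224, -0.1831, 0.8030) m
M0: Pc = R·M0+t = (+0.04183, -0.14786, +0.75028); u = 422.1·(+0.04183)/0.75028 + 321.5 = 345.0315, v = 450.0·(-0.14786)/0.75028 + 221.4 = 132.7146
M1: Pc = R·M1+t = (+0.16865, -0.09213, +0.79311); u = 422.1·(+0.16865)/0.79311 + 321.5 = 411.2598, v = 450.0·(-0.09213)/0.79311 + 221.4 = 169.1251
M2: Pc = R·M2+t = (+0.20297, -0.21834, +0.85572); u = 422.1·(+0.20297)/0.85572 + 321.5 = 421.6205, v = 450.0·(-0.21834)/0.85572 + 221.4 = 106.5830
M3: Pc = R·M3+t = (+0.07615, -0.27407, +0.81289); u = 422.1·(+0.07615)/0.81289 + 321.5 = 361.0390, v = 450.0·(-0.27407)/0.81289 + 221.4 = 69.6823

c0=(345.03, 132.71) c1=(411.26, 169.13) c2=(421.62, 106.58) c3=(361.04, 69.68)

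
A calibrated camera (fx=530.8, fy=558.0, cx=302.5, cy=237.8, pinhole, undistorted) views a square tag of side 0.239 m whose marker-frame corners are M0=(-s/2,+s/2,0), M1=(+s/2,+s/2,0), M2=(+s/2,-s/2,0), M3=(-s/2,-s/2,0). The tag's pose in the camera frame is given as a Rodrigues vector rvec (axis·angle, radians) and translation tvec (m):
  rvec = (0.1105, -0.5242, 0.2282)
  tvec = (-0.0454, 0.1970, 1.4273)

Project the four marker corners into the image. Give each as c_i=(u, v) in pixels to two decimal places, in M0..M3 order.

Intrinsics K: fx=530.8, fy=558.0, cx=302.5, cy=237.8
Marker side s = 0.239 m; corners in marker frame (Z=0):
  M0 = (-0.1195, +0.1195, 0)
  M1 = (+0.1195, +0.1195, 0)
  M2 = (+0.1195, -0.1195, 0)
  M3 = (-0.1195, -0.1195, 0)
rvec = (0.1105, -0.5242, 0.2282), |rvec| = θ = 0.58230 rad = 33.363°
Rodrigues: sinθ=0.54994, 1−cosθ=0.16480; R = I + sinθ·[k]× + (1−cosθ)·[k]×²:
    [+0.84114 -0.24367 -0.48282]
    [+0.18737 +0.96876 -0.16250]
    [+0.50733 +0.04622 +0.86051]
t = (-0.0454, 0.1970, 1.4273) m
M0: Pc = R·M0+t = (-0.17503, +0.29038, +1.37220); u = 530.8·(-0.17503)/1.37220 + 302.5 = 234.7922, v = 558.0·(+0.29038)/1.37220 + 237.8 = 355.8805
M1: Pc = R·M1+t = (+0.02600, +0.33516, +1.49345); u = 530.8·(+0.02600)/1.49345 + 302.5 = 311.7397, v = 558.0·(+0.33516)/1.49345 + 237.8 = 363.0252
M2: Pc = R·M2+t = (+0.08423, +0.10362, +1.48240); u = 530.8·(+0.08423)/1.48240 + 302.5 = 332.6617, v = 558.0·(+0.10362)/1.48240 + 237.8 = 276.8058
M3: Pc = R·M3+t = (-0.11680, +0.05884, +1.36115); u = 530.8·(-0.11680)/1.36115 + 302.5 = 256.9535, v = 558.0·(+0.05884)/1.36115 + 237.8 = 261.9226

c0=(234.79, 355.88) c1=(311.74, 363.03) c2=(332.66, 276.81) c3=(256.95, 261.92)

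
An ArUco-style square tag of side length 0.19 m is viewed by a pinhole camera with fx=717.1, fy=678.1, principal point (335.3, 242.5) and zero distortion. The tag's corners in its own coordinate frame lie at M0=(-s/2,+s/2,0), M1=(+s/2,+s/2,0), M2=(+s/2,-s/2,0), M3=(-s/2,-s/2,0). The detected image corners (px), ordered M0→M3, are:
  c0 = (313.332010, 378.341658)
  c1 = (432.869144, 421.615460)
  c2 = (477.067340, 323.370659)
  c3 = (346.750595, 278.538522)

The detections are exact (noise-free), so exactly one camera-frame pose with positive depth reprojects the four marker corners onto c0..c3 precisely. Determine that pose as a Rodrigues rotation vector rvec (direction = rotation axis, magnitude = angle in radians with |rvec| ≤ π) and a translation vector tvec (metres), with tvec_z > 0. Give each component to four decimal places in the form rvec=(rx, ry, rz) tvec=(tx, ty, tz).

Intrinsics K: fx=717.1, fy=678.1, cx=335.3, cy=242.5
Marker side s = 0.19 m; corners in marker frame (Z=0):
  M0 = (-0.0950, +0.0950, 0)
  M1 = (+0.0950, +0.0950, 0)
  M2 = (+0.0950, -0.0950, 0)
  M3 = (-0.0950, -0.0950, 0)
Detected image corners:
  c0 = (313.332010, 378.341658) px
  c1 = (432.869144, 421.615460) px
  c2 = (477.067340, 323.370659) px
  c3 = (346.750595, 278.538522) px
Planar DLT: solve 8×8 A·h = b for H (H[2,2]=1):
  H  [+615.26487 -38.48933 +391.10608]
  H  [+194.98722 +668.97905 +352.23051]
  H  [-0.10474 +0.42161 +1.00000]
B = K⁻¹H; ‖b₁‖=0.969112, ‖b₂‖=0.969112; λ = 2/(‖b₁‖+‖b₂‖) = 1.031873, sign → tz>0 ⇒ λ=+1.031873
r₁ = λ·B[:,0] = (+0.93587,+0.33536,-0.10807); r₂ = λ·B[:,1] = (-0.25880,+0.86241,+0.43505)
r₃ = r₁×r₂ = (+0.23910,-0.37918,+0.89390); SVD([r₁ r₂ r₃]) → R = UVᵀ:
  R  [+0.93587 -0.25880 +0.23910]
  R  [+0.33536 +0.86241 -0.37918]
  R  [-0.10807 +0.43505 +0.89390]
t = (+0.08030, +0.16698, +1.03187) m
tr R = 2.692182; θ = arccos((tr R − 1)/2) = 0.562188 rad = 32.211°
axis k = ((R−Rᵀ)₃₂, (R−Rᵀ)₁₃, (R−Rᵀ)₂₁) / (2 sinθ) = (+0.763755, +0.325657, +0.557338)
rvec = θ·k = (+0.429374, +0.183081, +0.313329)

rvec=(0.4294, 0.1831, 0.3133) tvec=(0.0803, 0.1670, 1.0319)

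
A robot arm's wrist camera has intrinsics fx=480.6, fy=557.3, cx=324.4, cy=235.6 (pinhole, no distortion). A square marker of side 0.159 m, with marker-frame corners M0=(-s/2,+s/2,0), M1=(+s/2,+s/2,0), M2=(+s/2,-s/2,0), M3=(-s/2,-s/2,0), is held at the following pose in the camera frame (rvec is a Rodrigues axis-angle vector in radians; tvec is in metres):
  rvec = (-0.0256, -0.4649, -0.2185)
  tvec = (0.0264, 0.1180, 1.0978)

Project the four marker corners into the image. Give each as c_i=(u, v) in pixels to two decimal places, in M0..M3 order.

Intrinsics K: fx=480.6, fy=557.3, cx=324.4, cy=235.6
Marker side s = 0.159 m; corners in marker frame (Z=0):
  M0 = (-0.0795, +0.0795, 0)
  M1 = (+0.0795, +0.0795, 0)
  M2 = (+0.0795, -0.0795, 0)
  M3 = (-0.0795, -0.0795, 0)
rvec = (-0.0256, -0.4649, -0.2185), |rvec| = θ = 0.51432 rad = 29.469°
Rodrigues: sinθ=0.49195, 1−cosθ=0.12937; R = I + sinθ·[k]× + (1−cosθ)·[k]×²:
    [+0.87095 +0.21481 -0.44194]
    [-0.20317 +0.97633 +0.07417]
    [+0.44741 +0.02519 +0.89397]
t = (0.0264, 0.1180, 1.0978) m
M0: Pc = R·M0+t = (-0.02576, +0.21177, +1.06423); u = 480.6·(-0.02576)/1.06423 + 324.4 = 312.7659, v = 557.3·(+0.21177)/1.06423 + 235.6 = 346.4964
M1: Pc = R·M1+t = (+0.11272, +0.17947, +1.13537); u = 480.6·(+0.11272)/1.13537 + 324.4 = 372.1132, v = 557.3·(+0.17947)/1.13537 + 235.6 = 323.6913
M2: Pc = R·M2+t = (+0.07856, +0.02423, +1.13137); u = 480.6·(+0.07856)/1.13137 + 324.4 = 357.7730, v = 557.3·(+0.02423)/1.13137 + 235.6 = 247.5352
M3: Pc = R·M3+t = (-0.05992, +0.05653, +1.06023); u = 480.6·(-0.05992)/1.06023 + 324.4 = 297.2393, v = 557.3·(+0.05653)/1.06023 + 235.6 = 265.3166

c0=(312.77, 346.50) c1=(372.11, 323.69) c2=(357.77, 247.54) c3=(297.24, 265.32)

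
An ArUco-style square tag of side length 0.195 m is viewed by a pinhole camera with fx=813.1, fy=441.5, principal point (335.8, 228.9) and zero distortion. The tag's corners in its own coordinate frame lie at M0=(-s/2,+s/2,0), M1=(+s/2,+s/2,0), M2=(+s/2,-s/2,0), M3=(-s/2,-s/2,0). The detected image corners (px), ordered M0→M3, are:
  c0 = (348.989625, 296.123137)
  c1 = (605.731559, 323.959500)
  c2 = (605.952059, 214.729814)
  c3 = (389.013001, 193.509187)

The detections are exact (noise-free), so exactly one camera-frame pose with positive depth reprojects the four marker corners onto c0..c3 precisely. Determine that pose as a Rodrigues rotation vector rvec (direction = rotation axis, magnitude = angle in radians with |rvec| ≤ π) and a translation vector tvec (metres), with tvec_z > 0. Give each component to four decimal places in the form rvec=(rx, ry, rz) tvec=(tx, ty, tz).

Intrinsics K: fx=813.1, fy=441.5, cx=335.8, cy=228.9
Marker side s = 0.195 m; corners in marker frame (Z=0):
  M0 = (-0.0975, +0.0975, 0)
  M1 = (+0.0975, +0.0975, 0)
  M2 = (+0.0975, -0.0975, 0)
  M3 = (-0.0975, -0.0975, 0)
Detected image corners:
  c0 = (348.989625, 296.123137) px
  c1 = (605.731559, 323.959500) px
  c2 = (605.952059, 214.729814) px
  c3 = (389.013001, 193.509187) px
Planar DLT: solve 8×8 A·h = b for H (H[2,2]=1):
  H  [+1148.18238 -529.34715 +486.90985]
  H  [+93.90805 +318.84630 +252.43665]
  H  [-0.11840 -0.87189 +1.00000]
B = K⁻¹H; ‖b₁‖=1.491195, ‖b₂‖=1.491195; λ = 2/(‖b₁‖+‖b₂‖) = 0.670603, sign → tz>0 ⇒ λ=+0.670603
r₁ = λ·B[:,0] = (+0.97975,+0.18380,-0.07940); r₂ = λ·B[:,1] = (-0.19511,+0.78744,-0.58469)
r₃ = r₁×r₂ = (-0.04495,+0.58835,+0.80736); SVD([r₁ r₂ r₃]) → R = UVᵀ:
  R  [+0.97975 -0.19511 -0.04495]
  R  [+0.18380 +0.78744 +0.58835]
  R  [-0.07940 -0.58469 +0.80736]
t = (+0.12463, +0.03575, +0.67060) m
tr R = 2.574553; θ = arccos((tr R − 1)/2) = 0.664417 rad = 38.068°
axis k = ((R−Rᵀ)₃₂, (R−Rᵀ)₁₃, (R−Rᵀ)₂₁) / (2 sinθ) = (-0.951216, +0.027934, +0.307257)
rvec = θ·k = (-0.632004, +0.018560, +0.204147)

rvec=(-0.6320, 0.0186, 0.2041) tvec=(0.1246, 0.0358, 0.6706)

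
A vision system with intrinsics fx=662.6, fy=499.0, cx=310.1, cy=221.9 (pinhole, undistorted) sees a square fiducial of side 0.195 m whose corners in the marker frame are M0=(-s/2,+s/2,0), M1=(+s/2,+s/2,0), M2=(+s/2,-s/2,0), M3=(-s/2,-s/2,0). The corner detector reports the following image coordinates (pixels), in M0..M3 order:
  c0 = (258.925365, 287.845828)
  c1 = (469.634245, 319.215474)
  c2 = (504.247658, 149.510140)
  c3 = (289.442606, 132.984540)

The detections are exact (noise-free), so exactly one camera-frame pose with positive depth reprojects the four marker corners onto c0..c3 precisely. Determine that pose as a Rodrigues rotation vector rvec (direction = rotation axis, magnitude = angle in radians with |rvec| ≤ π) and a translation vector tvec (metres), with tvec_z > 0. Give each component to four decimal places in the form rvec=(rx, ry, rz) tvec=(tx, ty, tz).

rvec=(-0.0056, 0.2855, 0.1494) tvec=(0.0588, 0.0002, 0.5942)

Intrinsics K: fx=662.6, fy=499.0, cx=310.1, cy=221.9
Marker side s = 0.195 m; corners in marker frame (Z=0):
  M0 = (-0.0975, +0.0975, 0)
  M1 = (+0.0975, +0.0975, 0)
  M2 = (+0.0975, -0.0975, 0)
  M3 = (-0.0975, -0.0975, 0)
Detected image corners:
  c0 = (258.925365, 287.845828) px
  c1 = (469.634245, 319.215474) px
  c2 = (504.247658, 149.510140) px
  c3 = (289.442606, 132.984540) px
Planar DLT: solve 8×8 A·h = b for H (H[2,2]=1):
  H  [+911.04227 -156.49371 +375.61512]
  H  [+17.72421 +836.32443 +222.04521]
  H  [-0.47296 +0.02634 +1.00000]
B = K⁻¹H; ‖b₁‖=1.682945, ‖b₂‖=1.682945; λ = 2/(‖b₁‖+‖b₂‖) = 0.594196, sign → tz>0 ⇒ λ=+0.594196
r₁ = λ·B[:,0] = (+0.94852,+0.14608,-0.28103); r₂ = λ·B[:,1] = (-0.14766,+0.98891,+0.01565)
r₃ = r₁×r₂ = (+0.28020,+0.02665,+0.95957); SVD([r₁ r₂ r₃]) → R = UVᵀ:
  R  [+0.94852 -0.14766 +0.28020]
  R  [+0.14608 +0.98891 +0.02665]
  R  [-0.28103 +0.01565 +0.95957]
t = (+0.05875, +0.00017, +0.59420) m
tr R = 2.897000; θ = arccos((tr R − 1)/2) = 0.322330 rad = 18.468°
axis k = ((R−Rᵀ)₃₂, (R−Rᵀ)₁₃, (R−Rᵀ)₂₁) / (2 sinθ) = (-0.017367, +0.885854, +0.463639)
rvec = θ·k = (-0.005598, +0.285537, +0.149445)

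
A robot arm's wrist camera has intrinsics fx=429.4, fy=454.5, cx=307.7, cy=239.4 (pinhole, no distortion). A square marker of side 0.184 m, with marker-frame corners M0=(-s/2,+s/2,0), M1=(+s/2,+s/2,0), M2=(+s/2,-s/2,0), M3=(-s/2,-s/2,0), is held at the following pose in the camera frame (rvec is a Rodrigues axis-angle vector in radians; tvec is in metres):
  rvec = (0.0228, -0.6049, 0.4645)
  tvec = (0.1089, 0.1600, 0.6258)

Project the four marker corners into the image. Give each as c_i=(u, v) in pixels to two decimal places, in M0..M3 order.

Intrinsics K: fx=429.4, fy=454.5, cx=307.7, cy=239.4
Marker side s = 0.184 m; corners in marker frame (Z=0):
  M0 = (-0.0920, +0.0920, 0)
  M1 = (+0.0920, +0.0920, 0)
  M2 = (+0.0920, -0.0920, 0)
  M3 = (-0.0920, -0.0920, 0)
rvec = (0.0228, -0.6049, 0.4645), |rvec| = θ = 0.76301 rad = 43.717°
Rodrigues: sinθ=0.69110, 1−cosθ=0.27724; R = I + sinθ·[k]× + (1−cosθ)·[k]×²:
    [+0.72301 -0.42729 -0.54285]
    [+0.41416 +0.89701 -0.15445]
    [+0.55293 -0.11315 +0.82551]
t = (0.1089, 0.1600, 0.6258) m
M0: Pc = R·M0+t = (+0.00307, +0.20442, +0.56452); u = 429.4·(+0.00307)/0.56452 + 307.7 = 310.0372, v = 454.5·(+0.20442)/0.56452 + 239.4 = 403.9821
M1: Pc = R·M1+t = (+0.13611, +0.28063, +0.66626); u = 429.4·(+0.13611)/0.66626 + 307.7 = 395.4193, v = 454.5·(+0.28063)/0.66626 + 239.4 = 430.8341
M2: Pc = R·M2+t = (+0.21473, +0.11558, +0.68708); u = 429.4·(+0.21473)/0.68708 + 307.7 = 441.8968, v = 454.5·(+0.11558)/0.68708 + 239.4 = 315.8541
M3: Pc = R·M3+t = (+0.08169, +0.03937, +0.58534); u = 429.4·(+0.08169)/0.58534 + 307.7 = 367.6301, v = 454.5·(+0.03937)/0.58534 + 239.4 = 269.9722

c0=(310.04, 403.98) c1=(395.42, 430.83) c2=(441.90, 315.85) c3=(367.63, 269.97)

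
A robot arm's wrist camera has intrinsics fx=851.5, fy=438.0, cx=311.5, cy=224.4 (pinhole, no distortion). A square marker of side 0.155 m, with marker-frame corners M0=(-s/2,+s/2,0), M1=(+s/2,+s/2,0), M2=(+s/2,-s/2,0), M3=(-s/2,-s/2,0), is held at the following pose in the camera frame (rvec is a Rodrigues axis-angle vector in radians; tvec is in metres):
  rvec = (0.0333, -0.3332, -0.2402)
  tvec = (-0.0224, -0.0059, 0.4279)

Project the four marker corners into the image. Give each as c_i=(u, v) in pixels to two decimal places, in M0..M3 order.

c0=(153.60, 318.58) c1=(434.74, 272.99) c2=(370.51, 126.76) c3=(73.48, 155.39)

Intrinsics K: fx=851.5, fy=438.0, cx=311.5, cy=224.4
Marker side s = 0.155 m; corners in marker frame (Z=0):
  M0 = (-0.0775, +0.0775, 0)
  M1 = (+0.0775, +0.0775, 0)
  M2 = (+0.0775, -0.0775, 0)
  M3 = (-0.0775, -0.0775, 0)
rvec = (0.0333, -0.3332, -0.2402), |rvec| = θ = 0.41210 rad = 23.612°
Rodrigues: sinθ=0.40054, 1−cosθ=0.08372; R = I + sinθ·[k]× + (1−cosθ)·[k]×²:
    [+0.91683 +0.22799 -0.32779]
    [-0.23893 +0.97101 +0.00709]
    [+0.31991 +0.07182 +0.94472]
t = (-0.0224, -0.0059, 0.4279) m
M0: Pc = R·M0+t = (-0.07579, +0.08787, +0.40867); u = 851.5·(-0.07579)/0.40867 + 311.5 = 153.5965, v = 438.0·(+0.08787)/0.40867 + 224.4 = 318.5760
M1: Pc = R·M1+t = (+0.06632, +0.05084, +0.45826); u = 851.5·(+0.06632)/0.45826 + 311.5 = 434.7367, v = 438.0·(+0.05084)/0.45826 + 224.4 = 272.9890
M2: Pc = R·M2+t = (+0.03099, -0.09967, +0.44713); u = 851.5·(+0.03099)/0.44713 + 311.5 = 370.5073, v = 438.0·(-0.09967)/0.44713 + 224.4 = 126.7641
M3: Pc = R·M3+t = (-0.11112, -0.06264, +0.39754); u = 851.5·(-0.11112)/0.39754 + 311.5 = 73.4832, v = 438.0·(-0.06264)/0.39754 + 224.4 = 155.3889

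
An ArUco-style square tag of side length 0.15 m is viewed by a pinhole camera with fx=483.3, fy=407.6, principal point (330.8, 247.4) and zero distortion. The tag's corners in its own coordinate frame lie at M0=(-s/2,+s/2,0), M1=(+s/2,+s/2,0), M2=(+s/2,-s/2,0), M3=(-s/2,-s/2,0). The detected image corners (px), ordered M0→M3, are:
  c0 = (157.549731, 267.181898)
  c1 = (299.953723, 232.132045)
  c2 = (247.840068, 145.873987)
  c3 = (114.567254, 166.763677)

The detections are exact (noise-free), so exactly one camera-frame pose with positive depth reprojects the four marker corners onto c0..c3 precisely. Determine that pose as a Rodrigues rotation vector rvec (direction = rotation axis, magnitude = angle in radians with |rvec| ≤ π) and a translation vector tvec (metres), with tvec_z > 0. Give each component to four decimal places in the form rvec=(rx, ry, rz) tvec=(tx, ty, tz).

Intrinsics K: fx=483.3, fy=407.6, cx=330.8, cy=247.4
Marker side s = 0.15 m; corners in marker frame (Z=0):
  M0 = (-0.0750, +0.0750, 0)
  M1 = (+0.0750, +0.0750, 0)
  M2 = (+0.0750, -0.0750, 0)
  M3 = (-0.0750, -0.0750, 0)
Detected image corners:
  c0 = (157.549731, 267.181898) px
  c1 = (299.953723, 232.132045) px
  c2 = (247.840068, 145.873987) px
  c3 = (114.567254, 166.763677) px
Planar DLT: solve 8×8 A·h = b for H (H[2,2]=1):
  H  [+1080.59148 +171.94742 +207.81827]
  H  [-22.20977 +474.00117 +199.64454]
  H  [+0.79669 -0.71646 +1.00000]
B = K⁻¹H; ‖b₁‖=1.944788, ‖b₂‖=1.944788; λ = 2/(‖b₁‖+‖b₂‖) = 0.514195, sign → tz>0 ⇒ λ=+0.514195
r₁ = λ·B[:,0] = (+0.86927,-0.27667,+0.40966); r₂ = λ·B[:,1] = (+0.43509,+0.82157,-0.36840)
r₃ = r₁×r₂ = (-0.23464,+0.49848,+0.83454); SVD([r₁ r₂ r₃]) → R = UVᵀ:
  R  [+0.86927 +0.43509 -0.23464]
  R  [-0.27667 +0.82157 +0.49848]
  R  [+0.40966 -0.36840 +0.83454]
t = (-0.13084, -0.06024, +0.51419) m
tr R = 2.525387; θ = arccos((tr R − 1)/2) = 0.703329 rad = 40.298°
axis k = ((R−Rᵀ)₃₂, (R−Rᵀ)₁₃, (R−Rᵀ)₂₁) / (2 sinθ) = (-0.670171, -0.498092, -0.550250)
rvec = θ·k = (-0.471351, -0.350322, -0.387007)

rvec=(-0.4714, -0.3503, -0.3870) tvec=(-0.1308, -0.0602, 0.5142)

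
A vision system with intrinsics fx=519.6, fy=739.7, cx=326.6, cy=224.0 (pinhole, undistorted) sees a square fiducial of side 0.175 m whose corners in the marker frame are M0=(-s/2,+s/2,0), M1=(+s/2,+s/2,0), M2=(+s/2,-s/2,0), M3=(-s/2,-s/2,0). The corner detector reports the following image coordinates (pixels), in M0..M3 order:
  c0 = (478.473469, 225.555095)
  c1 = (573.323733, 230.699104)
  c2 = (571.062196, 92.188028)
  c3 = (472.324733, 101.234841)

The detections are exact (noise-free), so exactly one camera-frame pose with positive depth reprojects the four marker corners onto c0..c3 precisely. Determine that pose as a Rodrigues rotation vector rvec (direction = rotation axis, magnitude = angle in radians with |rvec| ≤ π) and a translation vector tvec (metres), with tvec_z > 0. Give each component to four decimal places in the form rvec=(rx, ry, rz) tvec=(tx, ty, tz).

Intrinsics K: fx=519.6, fy=739.7, cx=326.6, cy=224.0
Marker side s = 0.175 m; corners in marker frame (Z=0):
  M0 = (-0.0875, +0.0875, 0)
  M1 = (+0.0875, +0.0875, 0)
  M2 = (+0.0875, -0.0875, 0)
  M3 = (-0.0875, -0.0875, 0)
Detected image corners:
  c0 = (478.473469, 225.555095) px
  c1 = (573.323733, 230.699104) px
  c2 = (571.062196, 92.188028) px
  c3 = (472.324733, 101.234841) px
Planar DLT: solve 8×8 A·h = b for H (H[2,2]=1):
  H  [+231.64117 +158.78276 +521.24621]
  H  [-109.84577 +790.37072 +163.94420]
  H  [-0.61325 +0.25613 +1.00000]
B = K⁻¹H; ‖b₁‖=1.033669, ‖b₂‖=1.033669; λ = 2/(‖b₁‖+‖b₂‖) = 0.967428, sign → tz>0 ⇒ λ=+0.967428
r₁ = λ·B[:,0] = (+0.80419,+0.03600,-0.59327); r₂ = λ·B[:,1] = (+0.13989,+0.95866,+0.24778)
r₃ = r₁×r₂ = (+0.57767,-0.28226,+0.76592); SVD([r₁ r₂ r₃]) → R = UVᵀ:
  R  [+0.80419 +0.13989 +0.57767]
  R  [+0.03600 +0.95866 -0.28226]
  R  [-0.59327 +0.24778 +0.76592]
t = (+0.36241, -0.07854, +0.96743) m
tr R = 2.528775; θ = arccos((tr R − 1)/2) = 0.700705 rad = 40.147°
axis k = ((R−Rᵀ)₃₂, (R−Rᵀ)₁₃, (R−Rᵀ)₂₁) / (2 sinθ) = (+0.411038, +0.908051, -0.080566)
rvec = θ·k = (+0.288017, +0.636276, -0.056453)

rvec=(0.2880, 0.6363, -0.0565) tvec=(0.3624, -0.0785, 0.9674)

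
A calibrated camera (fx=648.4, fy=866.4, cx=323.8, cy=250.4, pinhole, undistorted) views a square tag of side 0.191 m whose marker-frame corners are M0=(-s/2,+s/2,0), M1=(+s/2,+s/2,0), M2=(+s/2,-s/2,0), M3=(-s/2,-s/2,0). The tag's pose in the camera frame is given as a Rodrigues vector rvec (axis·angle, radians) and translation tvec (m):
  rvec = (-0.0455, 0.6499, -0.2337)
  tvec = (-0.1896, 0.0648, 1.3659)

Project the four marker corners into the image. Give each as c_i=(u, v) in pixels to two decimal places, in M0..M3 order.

c0=(211.73, 360.65) c1=(275.47, 341.01) c2=(257.39, 217.56) c3=(196.06, 246.67)

Intrinsics K: fx=648.4, fy=866.4, cx=323.8, cy=250.4
Marker side s = 0.191 m; corners in marker frame (Z=0):
  M0 = (-0.0955, +0.0955, 0)
  M1 = (+0.0955, +0.0955, 0)
  M2 = (+0.0955, -0.0955, 0)
  M3 = (-0.0955, -0.0955, 0)
rvec = (-0.0455, 0.6499, -0.2337), |rvec| = θ = 0.69214 rad = 39.657°
Rodrigues: sinθ=0.63819, 1−cosθ=0.23012; R = I + sinθ·[k]× + (1−cosθ)·[k]×²:
    [+0.77088 +0.20128 +0.60435]
    [-0.22969 +0.97277 -0.03100]
    [-0.59413 -0.11491 +0.79612]
t = (-0.1896, 0.0648, 1.3659) m
M0: Pc = R·M0+t = (-0.24400, +0.17963, +1.41167); u = 648.4·(-0.24400)/1.41167 + 323.8 = 211.7285, v = 866.4·(+0.17963)/1.41167 + 250.4 = 360.6496
M1: Pc = R·M1+t = (-0.09676, +0.13576, +1.29819); u = 648.4·(-0.09676)/1.29819 + 323.8 = 275.4721, v = 866.4·(+0.13576)/1.29819 + 250.4 = 341.0082
M2: Pc = R·M2+t = (-0.13520, -0.05003, +1.32013); u = 648.4·(-0.13520)/1.32013 + 323.8 = 257.3933, v = 866.4·(-0.05003)/1.32013 + 250.4 = 217.5624
M3: Pc = R·M3+t = (-0.28244, -0.00616, +1.43361); u = 648.4·(-0.28244)/1.43361 + 323.8 = 196.0566, v = 866.4·(-0.00616)/1.43361 + 250.4 = 246.6745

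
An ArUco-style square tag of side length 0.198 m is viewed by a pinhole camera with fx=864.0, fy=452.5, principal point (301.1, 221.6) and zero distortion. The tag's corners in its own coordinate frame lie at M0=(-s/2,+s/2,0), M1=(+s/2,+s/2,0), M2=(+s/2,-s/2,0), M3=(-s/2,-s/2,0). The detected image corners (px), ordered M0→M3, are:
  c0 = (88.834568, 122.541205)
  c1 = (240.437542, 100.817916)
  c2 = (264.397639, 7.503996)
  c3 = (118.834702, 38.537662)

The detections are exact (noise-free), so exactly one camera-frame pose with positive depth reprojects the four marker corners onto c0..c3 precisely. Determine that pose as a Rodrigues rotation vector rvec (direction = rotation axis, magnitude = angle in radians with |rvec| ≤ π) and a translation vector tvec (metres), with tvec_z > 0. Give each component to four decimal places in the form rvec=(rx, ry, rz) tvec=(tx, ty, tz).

rvec=(-0.3038, 0.5849, 0.0143) tvec=(-0.1284, -0.2985, 0.8725)

Intrinsics K: fx=864.0, fy=452.5, cx=301.1, cy=221.6
Marker side s = 0.198 m; corners in marker frame (Z=0):
  M0 = (-0.0990, +0.0990, 0)
  M1 = (+0.0990, +0.0990, 0)
  M2 = (+0.0990, -0.0990, 0)
  M3 = (-0.0990, -0.0990, 0)
Detected image corners:
  c0 = (88.834568, 122.541205) px
  c1 = (240.437542, 100.817916) px
  c2 = (264.397639, 7.503996) px
  c3 = (118.834702, 38.537662) px
Planar DLT: solve 8×8 A·h = b for H (H[2,2]=1):
  H  [+638.56669 -194.00103 +173.95341]
  H  [-176.07652 +424.84215 +66.76732]
  H  [-0.62524 -0.31884 +1.00000]
B = K⁻¹H; ‖b₁‖=1.146122, ‖b₂‖=1.146122; λ = 2/(‖b₁‖+‖b₂‖) = 0.872508, sign → tz>0 ⇒ λ=+0.872508
r₁ = λ·B[:,0] = (+0.83497,-0.07235,-0.54552); r₂ = λ·B[:,1] = (-0.09896,+0.95541,-0.27819)
r₃ = r₁×r₂ = (+0.54133,+0.28627,+0.79058); SVD([r₁ r₂ r₃]) → R = UVᵀ:
  R  [+0.83497 -0.09896 +0.54133]
  R  [-0.07235 +0.95541 +0.28627]
  R  [-0.54552 -0.27819 +0.79058]
t = (-0.12840, -0.29855, +0.87251) m
tr R = 2.580960; θ = arccos((tr R − 1)/2) = 0.659204 rad = 37.770°
axis k = ((R−Rᵀ)₃₂, (R−Rᵀ)₁₃, (R−Rᵀ)₂₁) / (2 sinθ) = (-0.460790, +0.887243, +0.021722)
rvec = θ·k = (-0.303755, +0.584875, +0.014319)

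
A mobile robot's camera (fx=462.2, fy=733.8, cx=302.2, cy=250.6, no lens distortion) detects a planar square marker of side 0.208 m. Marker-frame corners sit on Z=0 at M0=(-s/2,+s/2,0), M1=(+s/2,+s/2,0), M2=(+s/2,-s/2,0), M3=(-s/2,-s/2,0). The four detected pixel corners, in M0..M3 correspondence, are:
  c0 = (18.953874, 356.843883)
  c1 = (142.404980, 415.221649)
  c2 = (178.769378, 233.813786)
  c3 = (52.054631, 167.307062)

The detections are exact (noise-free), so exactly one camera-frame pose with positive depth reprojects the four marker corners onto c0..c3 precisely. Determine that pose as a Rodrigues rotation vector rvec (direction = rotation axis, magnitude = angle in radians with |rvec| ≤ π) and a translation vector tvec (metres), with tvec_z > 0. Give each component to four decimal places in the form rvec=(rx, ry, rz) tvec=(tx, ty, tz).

rvec=(0.1476, -0.0955, 0.3334) tvec=(-0.3359, 0.0466, 0.7630)

Intrinsics K: fx=462.2, fy=733.8, cx=302.2, cy=250.6
Marker side s = 0.208 m; corners in marker frame (Z=0):
  M0 = (-0.1040, +0.1040, 0)
  M1 = (+0.1040, +0.1040, 0)
  M2 = (+0.1040, -0.1040, 0)
  M3 = (-0.1040, -0.1040, 0)
Detected image corners:
  c0 = (18.953874, 356.843883) px
  c1 = (142.404980, 415.221649) px
  c2 = (178.769378, 233.813786) px
  c3 = (52.054631, 167.307062) px
Planar DLT: solve 8×8 A·h = b for H (H[2,2]=1):
  H  [+616.32963 -150.61550 +98.74406]
  H  [+345.05172 +940.72071 +295.41934]
  H  [+0.15408 +0.16823 +1.00000]
B = K⁻¹H; ‖b₁‖=1.310632, ‖b₂‖=1.310632; λ = 2/(‖b₁‖+‖b₂‖) = 0.762991, sign → tz>0 ⇒ λ=+0.762991
r₁ = λ·B[:,0] = (+0.94056,+0.31863,+0.11756); r₂ = λ·B[:,1] = (-0.33255,+0.93431,+0.12835)
r₃ = r₁×r₂ = (-0.06894,-0.15982,+0.98474); SVD([r₁ r₂ r₃]) → R = UVᵀ:
  R  [+0.94056 -0.33255 -0.06894]
  R  [+0.31863 +0.93431 -0.15982]
  R  [+0.11756 +0.12835 +0.98474]
t = (-0.33586, +0.04660, +0.76299) m
tr R = 2.859605; θ = arccos((tr R − 1)/2) = 0.376920 rad = 21.596°
axis k = ((R−Rᵀ)₃₂, (R−Rᵀ)₁₃, (R−Rᵀ)₂₁) / (2 sinθ) = (+0.391479, -0.253356, +0.884621)
rvec = θ·k = (+0.147556, -0.095495, +0.333432)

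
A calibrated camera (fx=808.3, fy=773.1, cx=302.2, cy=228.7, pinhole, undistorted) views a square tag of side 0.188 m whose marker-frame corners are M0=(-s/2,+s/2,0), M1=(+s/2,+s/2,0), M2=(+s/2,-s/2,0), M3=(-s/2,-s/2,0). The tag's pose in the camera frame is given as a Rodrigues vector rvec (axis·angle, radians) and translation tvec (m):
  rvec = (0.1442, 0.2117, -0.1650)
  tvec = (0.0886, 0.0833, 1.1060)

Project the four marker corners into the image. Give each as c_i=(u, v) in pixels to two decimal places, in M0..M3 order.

c0=(312.61, 356.99) c1=(446.57, 342.31) c2=(424.58, 212.64) c3=(288.62, 232.44)

Intrinsics K: fx=808.3, fy=773.1, cx=302.2, cy=228.7
Marker side s = 0.188 m; corners in marker frame (Z=0):
  M0 = (-0.0940, +0.0940, 0)
  M1 = (+0.0940, +0.0940, 0)
  M2 = (+0.0940, -0.0940, 0)
  M3 = (-0.0940, -0.0940, 0)
rvec = (0.1442, 0.2117, -0.1650), |rvec| = θ = 0.30469 rad = 17.457°
Rodrigues: sinθ=0.30000, 1−cosθ=0.04606; R = I + sinθ·[k]× + (1−cosθ)·[k]×²:
    [+0.96426 +0.17760 +0.19663]
    [-0.14731 +0.97618 -0.15931]
    [-0.22024 +0.12465 +0.96745]
t = (0.0886, 0.0833, 1.1060) m
M0: Pc = R·M0+t = (+0.01465, +0.18891, +1.13842); u = 808.3·(+0.01465)/1.13842 + 302.2 = 312.6051, v = 773.1·(+0.18891)/1.13842 + 228.7 = 356.9872
M1: Pc = R·M1+t = (+0.19593, +0.16121, +1.09701); u = 808.3·(+0.19593)/1.09701 + 302.2 = 446.5685, v = 773.1·(+0.16121)/1.09701 + 228.7 = 342.3119
M2: Pc = R·M2+t = (+0.16255, -0.02231, +1.07358); u = 808.3·(+0.16255)/1.07358 + 302.2 = 424.5806, v = 773.1·(-0.02231)/1.07358 + 228.7 = 212.6357
M3: Pc = R·M3+t = (-0.01873, +0.00539, +1.11499); u = 808.3·(-0.01873)/1.11499 + 302.2 = 288.6182, v = 773.1·(+0.00539)/1.11499 + 228.7 = 232.4351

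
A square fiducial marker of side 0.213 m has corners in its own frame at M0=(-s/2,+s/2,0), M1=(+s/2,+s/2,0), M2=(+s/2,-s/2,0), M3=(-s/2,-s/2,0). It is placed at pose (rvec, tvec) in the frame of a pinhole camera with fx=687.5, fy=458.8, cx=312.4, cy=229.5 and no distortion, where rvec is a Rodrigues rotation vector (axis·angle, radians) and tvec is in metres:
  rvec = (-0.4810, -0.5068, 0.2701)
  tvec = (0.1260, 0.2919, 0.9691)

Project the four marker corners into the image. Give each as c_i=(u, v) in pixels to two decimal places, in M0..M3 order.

Intrinsics K: fx=687.5, fy=458.8, cx=312.4, cy=229.5
Marker side s = 0.213 m; corners in marker frame (Z=0):
  M0 = (-0.1065, +0.1065, 0)
  M1 = (+0.1065, +0.1065, 0)
  M2 = (+0.1065, -0.1065, 0)
  M3 = (-0.1065, -0.1065, 0)
rvec = (-0.4810, -0.5068, 0.2701), |rvec| = θ = 0.74911 rad = 42.921°
Rodrigues: sinθ=0.68099, 1−cosθ=0.26770; R = I + sinθ·[k]× + (1−cosθ)·[k]×²:
    [+0.84267 -0.12925 -0.52269]
    [+0.36183 +0.85483 +0.37196]
    [+0.39874 -0.50256 +0.76710]
t = (0.1260, 0.2919, 0.9691) m
M0: Pc = R·M0+t = (+0.02249, +0.34440, +0.87311); u = 687.5·(+0.02249)/0.87311 + 312.4 = 330.1098, v = 458.8·(+0.34440)/0.87311 + 229.5 = 410.4764
M1: Pc = R·M1+t = (+0.20198, +0.42147, +0.95804); u = 687.5·(+0.20198)/0.95804 + 312.4 = 457.3423, v = 458.8·(+0.42147)/0.95804 + 229.5 = 431.3409
M2: Pc = R·M2+t = (+0.22951, +0.23940, +1.06509); u = 687.5·(+0.22951)/1.06509 + 312.4 = 460.5449, v = 458.8·(+0.23940)/1.06509 + 229.5 = 332.6227
M3: Pc = R·M3+t = (+0.05002, +0.16233, +0.98016); u = 687.5·(+0.05002)/0.98016 + 312.4 = 347.4853, v = 458.8·(+0.16233)/0.98016 + 229.5 = 305.4830

c0=(330.11, 410.48) c1=(457.34, 431.34) c2=(460.54, 332.62) c3=(347.49, 305.48)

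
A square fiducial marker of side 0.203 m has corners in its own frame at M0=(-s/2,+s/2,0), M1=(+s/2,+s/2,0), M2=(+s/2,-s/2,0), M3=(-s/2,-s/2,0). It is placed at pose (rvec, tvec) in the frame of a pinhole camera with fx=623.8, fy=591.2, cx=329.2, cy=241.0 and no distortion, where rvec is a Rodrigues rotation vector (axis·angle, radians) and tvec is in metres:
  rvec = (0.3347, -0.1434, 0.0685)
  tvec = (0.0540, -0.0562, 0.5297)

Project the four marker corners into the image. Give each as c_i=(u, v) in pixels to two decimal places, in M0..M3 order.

c0=(265.98, 278.89) c1=(485.78, 285.85) c2=(528.18, 70.85) c3=(281.24, 49.22)

Intrinsics K: fx=623.8, fy=591.2, cx=329.2, cy=241.0
Marker side s = 0.203 m; corners in marker frame (Z=0):
  M0 = (-0.1015, +0.1015, 0)
  M1 = (+0.1015, +0.1015, 0)
  M2 = (+0.1015, -0.1015, 0)
  M3 = (-0.1015, -0.1015, 0)
rvec = (0.3347, -0.1434, 0.0685), |rvec| = θ = 0.37051 rad = 21.229°
Rodrigues: sinθ=0.36209, 1−cosθ=0.06786; R = I + sinθ·[k]× + (1−cosθ)·[k]×²:
    [+0.98752 -0.09067 -0.12881]
    [+0.04322 +0.94231 -0.33195]
    [+0.15147 +0.32224 +0.93446]
t = (0.0540, -0.0562, 0.5297) m
M0: Pc = R·M0+t = (-0.05544, +0.03506, +0.54703); u = 623.8·(-0.05544)/0.54703 + 329.2 = 265.9848, v = 591.2·(+0.03506)/0.54703 + 241.0 = 278.8879
M1: Pc = R·M1+t = (+0.14503, +0.04383, +0.57778); u = 623.8·(+0.14503)/0.57778 + 329.2 = 485.7811, v = 591.2·(+0.04383)/0.57778 + 241.0 = 285.8487
M2: Pc = R·M2+t = (+0.16344, -0.14746, +0.51237); u = 623.8·(+0.16344)/0.51237 + 329.2 = 528.1806, v = 591.2·(-0.14746)/0.51237 + 241.0 = 70.8549
M3: Pc = R·M3+t = (-0.03703, -0.15623, +0.48162); u = 623.8·(-0.03703)/0.48162 + 329.2 = 281.2381, v = 591.2·(-0.15623)/0.48162 + 241.0 = 49.2222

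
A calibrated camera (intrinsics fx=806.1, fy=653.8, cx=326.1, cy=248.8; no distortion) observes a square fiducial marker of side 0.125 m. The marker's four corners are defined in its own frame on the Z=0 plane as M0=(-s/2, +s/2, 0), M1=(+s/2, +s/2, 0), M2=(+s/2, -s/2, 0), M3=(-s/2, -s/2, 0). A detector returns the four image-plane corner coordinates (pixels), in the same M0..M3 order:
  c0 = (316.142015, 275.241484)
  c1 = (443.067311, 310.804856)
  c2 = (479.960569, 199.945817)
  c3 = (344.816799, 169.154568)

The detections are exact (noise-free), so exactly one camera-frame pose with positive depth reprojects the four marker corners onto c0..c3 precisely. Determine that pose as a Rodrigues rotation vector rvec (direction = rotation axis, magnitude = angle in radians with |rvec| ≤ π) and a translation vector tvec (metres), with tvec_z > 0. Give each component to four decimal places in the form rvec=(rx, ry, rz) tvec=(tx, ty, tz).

rvec=(0.2349, 0.3810, 0.2623) tvec=(0.0596, -0.0100, 0.7114)

Intrinsics K: fx=806.1, fy=653.8, cx=326.1, cy=248.8
Marker side s = 0.125 m; corners in marker frame (Z=0):
  M0 = (-0.0625, +0.0625, 0)
  M1 = (+0.0625, +0.0625, 0)
  M2 = (+0.0625, -0.0625, 0)
  M3 = (-0.0625, -0.0625, 0)
Detected image corners:
  c0 = (316.142015, 275.241484) px
  c1 = (443.067311, 310.804856) px
  c2 = (479.960569, 199.945817) px
  c3 = (344.816799, 169.154568) px
Planar DLT: solve 8×8 A·h = b for H (H[2,2]=1):
  H  [+861.57052 -109.12761 +393.68048]
  H  [+153.76919 +958.98847 +239.60260]
  H  [-0.46949 +0.38430 +1.00000]
B = K⁻¹H; ‖b₁‖=1.405747, ‖b₂‖=1.405747; λ = 2/(‖b₁‖+‖b₂‖) = 0.711366, sign → tz>0 ⇒ λ=+0.711366
r₁ = λ·B[:,0] = (+0.89542,+0.29440,-0.33398); r₂ = λ·B[:,1] = (-0.20689,+0.93939,+0.27337)
r₃ = r₁×r₂ = (+0.39422,-0.17569,+0.90207); SVD([r₁ r₂ r₃]) → R = UVᵀ:
  R  [+0.89542 -0.20689 +0.39422]
  R  [+0.29440 +0.93939 -0.17569]
  R  [-0.33398 +0.27337 +0.90207]
t = (+0.05964, -0.01001, +0.71137) m
tr R = 2.736886; θ = arccos((tr R − 1)/2) = 0.518743 rad = 29.722°
axis k = ((R−Rᵀ)₃₂, (R−Rᵀ)₁₃, (R−Rᵀ)₂₁) / (2 sinθ) = (+0.452878, +0.734383, +0.505553)
rvec = θ·k = (+0.234927, +0.380956, +0.262252)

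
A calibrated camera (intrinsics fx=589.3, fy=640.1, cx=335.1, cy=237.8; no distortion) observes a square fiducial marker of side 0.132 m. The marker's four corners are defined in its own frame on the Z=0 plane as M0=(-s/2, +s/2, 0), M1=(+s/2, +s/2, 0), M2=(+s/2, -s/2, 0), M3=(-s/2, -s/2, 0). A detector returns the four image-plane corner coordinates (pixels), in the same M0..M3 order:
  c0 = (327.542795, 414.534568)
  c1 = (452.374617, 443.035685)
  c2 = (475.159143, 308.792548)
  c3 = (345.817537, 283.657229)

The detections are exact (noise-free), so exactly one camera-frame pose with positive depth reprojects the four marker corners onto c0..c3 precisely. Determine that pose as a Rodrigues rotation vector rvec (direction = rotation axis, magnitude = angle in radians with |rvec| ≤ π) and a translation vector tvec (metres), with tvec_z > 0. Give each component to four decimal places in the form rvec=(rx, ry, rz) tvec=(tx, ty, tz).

rvec=(0.1290, 0.1568, 0.1563) tvec=(0.0659, 0.1190, 0.6071)

Intrinsics K: fx=589.3, fy=640.1, cx=335.1, cy=237.8
Marker side s = 0.132 m; corners in marker frame (Z=0):
  M0 = (-0.0660, +0.0660, 0)
  M1 = (+0.0660, +0.0660, 0)
  M2 = (+0.0660, -0.0660, 0)
  M3 = (-0.0660, -0.0660, 0)
Detected image corners:
  c0 = (327.542795, 414.534568) px
  c1 = (452.374617, 443.035685) px
  c2 = (475.159143, 308.792548) px
  c3 = (345.817537, 283.657229) px
Planar DLT: solve 8×8 A·h = b for H (H[2,2]=1):
  H  [+866.89210 -63.11262 +399.06549]
  H  [+116.74777 +1087.50458 +363.30071]
  H  [-0.23893 +0.23024 +1.00000]
B = K⁻¹H; ‖b₁‖=1.647060, ‖b₂‖=1.647060; λ = 2/(‖b₁‖+‖b₂‖) = 0.607142, sign → tz>0 ⇒ λ=+0.607142
r₁ = λ·B[:,0] = (+0.97563,+0.16463,-0.14507); r₂ = λ·B[:,1] = (-0.14451,+0.97958,+0.13979)
r₃ = r₁×r₂ = (+0.16512,-0.11542,+0.97950); SVD([r₁ r₂ r₃]) → R = UVᵀ:
  R  [+0.97563 -0.14451 +0.16512]
  R  [+0.16463 +0.97958 -0.11542]
  R  [-0.14507 +0.13979 +0.97950]
t = (+0.06590, +0.11904, +0.60714) m
tr R = 2.934707; θ = arccos((tr R − 1)/2) = 0.256225 rad = 14.681°
axis k = ((R−Rᵀ)₃₂, (R−Rᵀ)₁₃, (R−Rᵀ)₂₁) / (2 sinθ) = (+0.503492, +0.611967, +0.609911)
rvec = θ·k = (+0.129007, +0.156801, +0.156275)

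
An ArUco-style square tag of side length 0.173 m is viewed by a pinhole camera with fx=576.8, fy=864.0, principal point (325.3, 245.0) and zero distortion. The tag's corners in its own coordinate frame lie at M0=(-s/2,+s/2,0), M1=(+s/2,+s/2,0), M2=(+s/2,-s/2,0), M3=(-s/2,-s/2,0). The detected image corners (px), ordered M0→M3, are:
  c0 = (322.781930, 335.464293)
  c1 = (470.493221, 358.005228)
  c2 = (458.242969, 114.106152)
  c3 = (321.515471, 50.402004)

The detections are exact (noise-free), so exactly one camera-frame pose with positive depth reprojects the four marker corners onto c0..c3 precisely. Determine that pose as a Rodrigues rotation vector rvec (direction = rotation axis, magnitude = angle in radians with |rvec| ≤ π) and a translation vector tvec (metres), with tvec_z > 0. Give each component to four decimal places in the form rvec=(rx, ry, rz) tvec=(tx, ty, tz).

Intrinsics K: fx=576.8, fy=864.0, cx=325.3, cy=245.0
Marker side s = 0.173 m; corners in marker frame (Z=0):
  M0 = (-0.0865, +0.0865, 0)
  M1 = (+0.0865, +0.0865, 0)
  M2 = (+0.0865, -0.0865, 0)
  M3 = (-0.0865, -0.0865, 0)
Detected image corners:
  c0 = (322.781930, 335.464293) px
  c1 = (470.493221, 358.005228) px
  c2 = (458.242969, 114.106152) px
  c3 = (321.515471, 50.402004) px
Planar DLT: solve 8×8 A·h = b for H (H[2,2]=1):
  H  [+1206.12551 -152.11775 +399.14240]
  H  [+464.54578 +1412.96016 +210.68294]
  H  [+0.98002 -0.49300 +1.00000]
B = K⁻¹H; ‖b₁‖=1.842408, ‖b₂‖=1.842408; λ = 2/(‖b₁‖+‖b₂‖) = 0.542768, sign → tz>0 ⇒ λ=+0.542768
r₁ = λ·B[:,0] = (+0.83497,+0.14099,+0.53192); r₂ = λ·B[:,1] = (+0.00777,+0.96350,-0.26758)
r₃ = r₁×r₂ = (-0.55024,+0.22755,+0.80340); SVD([r₁ r₂ r₃]) → R = UVᵀ:
  R  [+0.83497 +0.00777 -0.55024]
  R  [+0.14099 +0.96350 +0.22755]
  R  [+0.53192 -0.26758 +0.80340]
t = (+0.06949, -0.02156, +0.54277) m
tr R = 2.601878; θ = arccos((tr R − 1)/2) = 0.641935 rad = 36.780°
axis k = ((R−Rᵀ)₃₂, (R−Rᵀ)₁₃, (R−Rᵀ)₂₁) / (2 sinθ) = (-0.413478, -0.903691, +0.111256)
rvec = θ·k = (-0.265426, -0.580111, +0.071419)

rvec=(-0.2654, -0.5801, 0.0714) tvec=(0.0695, -0.0216, 0.5428)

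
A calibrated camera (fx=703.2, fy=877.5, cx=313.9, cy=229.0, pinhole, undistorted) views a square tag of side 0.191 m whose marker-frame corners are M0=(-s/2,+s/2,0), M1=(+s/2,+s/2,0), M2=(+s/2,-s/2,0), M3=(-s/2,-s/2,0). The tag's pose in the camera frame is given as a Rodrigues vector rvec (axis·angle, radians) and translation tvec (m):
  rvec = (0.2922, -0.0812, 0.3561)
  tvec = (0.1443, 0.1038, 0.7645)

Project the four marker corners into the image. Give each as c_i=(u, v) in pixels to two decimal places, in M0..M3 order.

c0=(333.03, 406.92) c1=(488.87, 470.71) c2=(564.21, 287.30) c3=(399.98, 212.79)

Intrinsics K: fx=703.2, fy=877.5, cx=313.9, cy=229.0
Marker side s = 0.191 m; corners in marker frame (Z=0):
  M0 = (-0.0955, +0.0955, 0)
  M1 = (+0.0955, +0.0955, 0)
  M2 = (+0.0955, -0.0955, 0)
  M3 = (-0.0955, -0.0955, 0)
rvec = (0.2922, -0.0812, 0.3561), |rvec| = θ = 0.46774 rad = 26.800°
Rodrigues: sinθ=0.45087, 1−cosθ=0.10741; R = I + sinθ·[k]× + (1−cosθ)·[k]×²:
    [+0.93451 -0.35491 -0.02719]
    [+0.33161 +0.89583 -0.29586]
    [+0.12936 +0.26747 +0.95485]
t = (0.1443, 0.1038, 0.7645) m
M0: Pc = R·M0+t = (+0.02116, +0.15768, +0.77769); u = 703.2·(+0.02116)/0.77769 + 313.9 = 333.0343, v = 877.5·(+0.15768)/0.77769 + 229.0 = 406.9202
M1: Pc = R·M1+t = (+0.19965, +0.22102, +0.80240); u = 703.2·(+0.19965)/0.80240 + 313.9 = 488.8699, v = 877.5·(+0.22102)/0.80240 + 229.0 = 470.7072
M2: Pc = R·M2+t = (+0.26744, +0.04992, +0.75131); u = 703.2·(+0.26744)/0.75131 + 313.9 = 564.2133, v = 877.5·(+0.04992)/0.75131 + 229.0 = 287.3012
M3: Pc = R·M3+t = (+0.08895, -0.01342, +0.72660); u = 703.2·(+0.08895)/0.72660 + 313.9 = 399.9831, v = 877.5·(-0.01342)/0.72660 + 229.0 = 212.7931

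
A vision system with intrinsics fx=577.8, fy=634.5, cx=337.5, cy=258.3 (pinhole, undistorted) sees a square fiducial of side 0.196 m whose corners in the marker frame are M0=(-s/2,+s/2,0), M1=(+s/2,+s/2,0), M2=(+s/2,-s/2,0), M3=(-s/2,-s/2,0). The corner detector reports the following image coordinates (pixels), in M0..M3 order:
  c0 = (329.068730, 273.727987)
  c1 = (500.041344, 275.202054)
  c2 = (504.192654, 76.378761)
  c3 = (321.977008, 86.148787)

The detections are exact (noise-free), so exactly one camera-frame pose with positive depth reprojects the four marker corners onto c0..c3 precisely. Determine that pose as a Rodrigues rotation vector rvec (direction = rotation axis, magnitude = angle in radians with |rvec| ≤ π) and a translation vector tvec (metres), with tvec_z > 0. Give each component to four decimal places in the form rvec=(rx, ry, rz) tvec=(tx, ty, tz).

rvec=(0.2161, 0.1881, -0.0173) tvec=(0.0826, -0.0787, 0.6465)

Intrinsics K: fx=577.8, fy=634.5, cx=337.5, cy=258.3
Marker side s = 0.196 m; corners in marker frame (Z=0):
  M0 = (-0.0980, +0.0980, 0)
  M1 = (+0.0980, +0.0980, 0)
  M2 = (+0.0980, -0.0980, 0)
  M3 = (-0.0980, -0.0980, 0)
Detected image corners:
  c0 = (329.068730, 273.727987) px
  c1 = (500.041344, 275.202054) px
  c2 = (504.192654, 76.378761) px
  c3 = (321.977008, 86.148787) px
Planar DLT: solve 8×8 A·h = b for H (H[2,2]=1):
  H  [+780.10128 +143.73427 +411.33491]
  H  [-71.80746 +1043.11002 +181.02126]
  H  [-0.28991 +0.32724 +1.00000]
B = K⁻¹H; ‖b₁‖=1.546879, ‖b₂‖=1.546879; λ = 2/(‖b₁‖+‖b₂‖) = 0.646463, sign → tz>0 ⇒ λ=+0.646463
r₁ = λ·B[:,0] = (+0.98228,+0.00313,-0.18741); r₂ = λ·B[:,1] = (+0.03725,+0.97666,+0.21155)
r₃ = r₁×r₂ = (+0.18370,-0.21478,+0.95923); SVD([r₁ r₂ r₃]) → R = UVᵀ:
  R  [+0.98228 +0.03725 +0.18370]
  R  [+0.00313 +0.97666 -0.21478]
  R  [-0.18741 +0.21155 +0.95923]
t = (+0.08261, -0.07874, +0.64646) m
tr R = 2.918164; θ = arccos((tr R − 1)/2) = 0.287055 rad = 16.447°
axis k = ((R−Rᵀ)₃₂, (R−Rᵀ)₁₃, (R−Rᵀ)₂₁) / (2 sinθ) = (+0.752888, +0.655386, -0.060244)
rvec = θ·k = (+0.216120, +0.188131, -0.017293)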